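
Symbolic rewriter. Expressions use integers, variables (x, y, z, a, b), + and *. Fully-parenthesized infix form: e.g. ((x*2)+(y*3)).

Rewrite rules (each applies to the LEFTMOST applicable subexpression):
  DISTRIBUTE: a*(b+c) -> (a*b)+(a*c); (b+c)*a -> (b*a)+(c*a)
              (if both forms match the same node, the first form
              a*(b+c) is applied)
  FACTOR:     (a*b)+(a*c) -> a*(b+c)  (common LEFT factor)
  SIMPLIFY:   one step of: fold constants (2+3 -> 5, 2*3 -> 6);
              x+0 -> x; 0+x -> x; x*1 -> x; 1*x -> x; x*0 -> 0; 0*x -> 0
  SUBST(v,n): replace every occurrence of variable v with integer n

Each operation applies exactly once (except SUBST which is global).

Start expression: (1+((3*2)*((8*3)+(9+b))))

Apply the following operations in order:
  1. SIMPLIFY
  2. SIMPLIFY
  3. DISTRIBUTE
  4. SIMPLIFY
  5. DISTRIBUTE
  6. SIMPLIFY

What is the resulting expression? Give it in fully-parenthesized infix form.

Start: (1+((3*2)*((8*3)+(9+b))))
Apply SIMPLIFY at RL (target: (3*2)): (1+((3*2)*((8*3)+(9+b)))) -> (1+(6*((8*3)+(9+b))))
Apply SIMPLIFY at RRL (target: (8*3)): (1+(6*((8*3)+(9+b)))) -> (1+(6*(24+(9+b))))
Apply DISTRIBUTE at R (target: (6*(24+(9+b)))): (1+(6*(24+(9+b)))) -> (1+((6*24)+(6*(9+b))))
Apply SIMPLIFY at RL (target: (6*24)): (1+((6*24)+(6*(9+b)))) -> (1+(144+(6*(9+b))))
Apply DISTRIBUTE at RR (target: (6*(9+b))): (1+(144+(6*(9+b)))) -> (1+(144+((6*9)+(6*b))))
Apply SIMPLIFY at RRL (target: (6*9)): (1+(144+((6*9)+(6*b)))) -> (1+(144+(54+(6*b))))

Answer: (1+(144+(54+(6*b))))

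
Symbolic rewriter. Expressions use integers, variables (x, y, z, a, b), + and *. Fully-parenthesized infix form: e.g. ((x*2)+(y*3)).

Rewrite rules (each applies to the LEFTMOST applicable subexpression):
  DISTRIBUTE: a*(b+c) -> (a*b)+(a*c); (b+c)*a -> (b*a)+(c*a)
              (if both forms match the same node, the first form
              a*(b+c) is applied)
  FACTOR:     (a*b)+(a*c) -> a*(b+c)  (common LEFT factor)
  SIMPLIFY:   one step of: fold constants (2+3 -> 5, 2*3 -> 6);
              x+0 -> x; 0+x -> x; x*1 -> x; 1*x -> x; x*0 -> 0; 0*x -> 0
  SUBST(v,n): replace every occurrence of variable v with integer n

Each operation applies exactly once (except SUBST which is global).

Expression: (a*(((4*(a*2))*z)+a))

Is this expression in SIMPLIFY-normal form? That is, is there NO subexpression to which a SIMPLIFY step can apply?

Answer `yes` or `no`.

Expression: (a*(((4*(a*2))*z)+a))
Scanning for simplifiable subexpressions (pre-order)...
  at root: (a*(((4*(a*2))*z)+a)) (not simplifiable)
  at R: (((4*(a*2))*z)+a) (not simplifiable)
  at RL: ((4*(a*2))*z) (not simplifiable)
  at RLL: (4*(a*2)) (not simplifiable)
  at RLLR: (a*2) (not simplifiable)
Result: no simplifiable subexpression found -> normal form.

Answer: yes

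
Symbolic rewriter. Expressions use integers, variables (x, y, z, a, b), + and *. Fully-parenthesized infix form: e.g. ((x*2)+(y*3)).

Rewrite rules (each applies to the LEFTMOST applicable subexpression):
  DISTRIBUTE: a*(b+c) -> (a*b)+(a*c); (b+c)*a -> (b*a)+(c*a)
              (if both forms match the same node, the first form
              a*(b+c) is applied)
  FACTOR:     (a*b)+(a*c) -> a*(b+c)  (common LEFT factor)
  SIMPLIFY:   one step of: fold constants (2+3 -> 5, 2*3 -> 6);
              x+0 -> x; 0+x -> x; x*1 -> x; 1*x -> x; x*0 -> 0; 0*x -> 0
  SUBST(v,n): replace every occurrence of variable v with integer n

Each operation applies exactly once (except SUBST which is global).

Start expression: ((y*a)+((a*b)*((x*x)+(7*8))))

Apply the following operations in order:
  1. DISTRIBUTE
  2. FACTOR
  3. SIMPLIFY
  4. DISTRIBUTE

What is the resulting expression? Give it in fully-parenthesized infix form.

Answer: ((y*a)+(((a*b)*(x*x))+((a*b)*56)))

Derivation:
Start: ((y*a)+((a*b)*((x*x)+(7*8))))
Apply DISTRIBUTE at R (target: ((a*b)*((x*x)+(7*8)))): ((y*a)+((a*b)*((x*x)+(7*8)))) -> ((y*a)+(((a*b)*(x*x))+((a*b)*(7*8))))
Apply FACTOR at R (target: (((a*b)*(x*x))+((a*b)*(7*8)))): ((y*a)+(((a*b)*(x*x))+((a*b)*(7*8)))) -> ((y*a)+((a*b)*((x*x)+(7*8))))
Apply SIMPLIFY at RRR (target: (7*8)): ((y*a)+((a*b)*((x*x)+(7*8)))) -> ((y*a)+((a*b)*((x*x)+56)))
Apply DISTRIBUTE at R (target: ((a*b)*((x*x)+56))): ((y*a)+((a*b)*((x*x)+56))) -> ((y*a)+(((a*b)*(x*x))+((a*b)*56)))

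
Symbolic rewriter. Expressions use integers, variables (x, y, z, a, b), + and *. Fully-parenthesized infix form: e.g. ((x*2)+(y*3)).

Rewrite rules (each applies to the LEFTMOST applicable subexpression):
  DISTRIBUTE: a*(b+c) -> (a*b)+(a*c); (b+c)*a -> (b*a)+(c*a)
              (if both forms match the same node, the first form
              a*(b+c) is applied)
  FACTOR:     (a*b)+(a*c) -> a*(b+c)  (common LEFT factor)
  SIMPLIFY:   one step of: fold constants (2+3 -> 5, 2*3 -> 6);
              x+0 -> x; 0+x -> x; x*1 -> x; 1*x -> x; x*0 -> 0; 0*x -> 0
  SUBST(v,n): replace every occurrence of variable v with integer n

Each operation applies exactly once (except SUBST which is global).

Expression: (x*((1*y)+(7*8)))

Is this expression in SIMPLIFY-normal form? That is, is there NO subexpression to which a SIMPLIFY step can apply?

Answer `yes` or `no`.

Expression: (x*((1*y)+(7*8)))
Scanning for simplifiable subexpressions (pre-order)...
  at root: (x*((1*y)+(7*8))) (not simplifiable)
  at R: ((1*y)+(7*8)) (not simplifiable)
  at RL: (1*y) (SIMPLIFIABLE)
  at RR: (7*8) (SIMPLIFIABLE)
Found simplifiable subexpr at path RL: (1*y)
One SIMPLIFY step would give: (x*(y+(7*8)))
-> NOT in normal form.

Answer: no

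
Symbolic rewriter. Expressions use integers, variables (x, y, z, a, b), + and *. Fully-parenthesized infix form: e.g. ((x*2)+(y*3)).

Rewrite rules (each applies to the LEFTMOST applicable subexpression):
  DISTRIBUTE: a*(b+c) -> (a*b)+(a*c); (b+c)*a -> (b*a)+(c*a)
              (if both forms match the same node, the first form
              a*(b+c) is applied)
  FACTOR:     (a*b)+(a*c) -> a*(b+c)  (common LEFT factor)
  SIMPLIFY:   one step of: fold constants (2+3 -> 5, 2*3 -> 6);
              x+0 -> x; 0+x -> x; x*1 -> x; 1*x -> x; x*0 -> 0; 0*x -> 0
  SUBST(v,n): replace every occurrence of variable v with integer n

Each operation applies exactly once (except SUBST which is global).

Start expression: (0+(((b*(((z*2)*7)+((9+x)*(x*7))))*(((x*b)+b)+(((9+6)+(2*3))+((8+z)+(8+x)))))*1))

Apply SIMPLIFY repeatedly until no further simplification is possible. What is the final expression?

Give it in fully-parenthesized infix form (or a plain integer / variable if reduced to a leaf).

Answer: ((b*(((z*2)*7)+((9+x)*(x*7))))*(((x*b)+b)+(21+((8+z)+(8+x)))))

Derivation:
Start: (0+(((b*(((z*2)*7)+((9+x)*(x*7))))*(((x*b)+b)+(((9+6)+(2*3))+((8+z)+(8+x)))))*1))
Step 1: at root: (0+(((b*(((z*2)*7)+((9+x)*(x*7))))*(((x*b)+b)+(((9+6)+(2*3))+((8+z)+(8+x)))))*1)) -> (((b*(((z*2)*7)+((9+x)*(x*7))))*(((x*b)+b)+(((9+6)+(2*3))+((8+z)+(8+x)))))*1); overall: (0+(((b*(((z*2)*7)+((9+x)*(x*7))))*(((x*b)+b)+(((9+6)+(2*3))+((8+z)+(8+x)))))*1)) -> (((b*(((z*2)*7)+((9+x)*(x*7))))*(((x*b)+b)+(((9+6)+(2*3))+((8+z)+(8+x)))))*1)
Step 2: at root: (((b*(((z*2)*7)+((9+x)*(x*7))))*(((x*b)+b)+(((9+6)+(2*3))+((8+z)+(8+x)))))*1) -> ((b*(((z*2)*7)+((9+x)*(x*7))))*(((x*b)+b)+(((9+6)+(2*3))+((8+z)+(8+x))))); overall: (((b*(((z*2)*7)+((9+x)*(x*7))))*(((x*b)+b)+(((9+6)+(2*3))+((8+z)+(8+x)))))*1) -> ((b*(((z*2)*7)+((9+x)*(x*7))))*(((x*b)+b)+(((9+6)+(2*3))+((8+z)+(8+x)))))
Step 3: at RRLL: (9+6) -> 15; overall: ((b*(((z*2)*7)+((9+x)*(x*7))))*(((x*b)+b)+(((9+6)+(2*3))+((8+z)+(8+x))))) -> ((b*(((z*2)*7)+((9+x)*(x*7))))*(((x*b)+b)+((15+(2*3))+((8+z)+(8+x)))))
Step 4: at RRLR: (2*3) -> 6; overall: ((b*(((z*2)*7)+((9+x)*(x*7))))*(((x*b)+b)+((15+(2*3))+((8+z)+(8+x))))) -> ((b*(((z*2)*7)+((9+x)*(x*7))))*(((x*b)+b)+((15+6)+((8+z)+(8+x)))))
Step 5: at RRL: (15+6) -> 21; overall: ((b*(((z*2)*7)+((9+x)*(x*7))))*(((x*b)+b)+((15+6)+((8+z)+(8+x))))) -> ((b*(((z*2)*7)+((9+x)*(x*7))))*(((x*b)+b)+(21+((8+z)+(8+x)))))
Fixed point: ((b*(((z*2)*7)+((9+x)*(x*7))))*(((x*b)+b)+(21+((8+z)+(8+x)))))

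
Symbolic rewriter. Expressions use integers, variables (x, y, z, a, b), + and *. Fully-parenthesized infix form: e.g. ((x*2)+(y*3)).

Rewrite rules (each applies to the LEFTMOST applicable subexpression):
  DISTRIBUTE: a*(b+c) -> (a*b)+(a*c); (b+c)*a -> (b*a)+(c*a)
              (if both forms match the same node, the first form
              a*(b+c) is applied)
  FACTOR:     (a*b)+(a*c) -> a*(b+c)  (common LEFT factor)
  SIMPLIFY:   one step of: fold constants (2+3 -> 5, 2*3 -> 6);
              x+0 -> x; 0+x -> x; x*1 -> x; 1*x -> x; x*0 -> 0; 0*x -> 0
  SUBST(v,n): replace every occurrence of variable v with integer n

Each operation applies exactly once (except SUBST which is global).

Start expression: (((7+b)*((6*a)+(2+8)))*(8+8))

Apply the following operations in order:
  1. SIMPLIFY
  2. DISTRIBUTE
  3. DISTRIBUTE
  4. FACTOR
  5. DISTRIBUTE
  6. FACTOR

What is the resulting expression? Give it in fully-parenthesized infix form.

Start: (((7+b)*((6*a)+(2+8)))*(8+8))
Apply SIMPLIFY at LRR (target: (2+8)): (((7+b)*((6*a)+(2+8)))*(8+8)) -> (((7+b)*((6*a)+10))*(8+8))
Apply DISTRIBUTE at root (target: (((7+b)*((6*a)+10))*(8+8))): (((7+b)*((6*a)+10))*(8+8)) -> ((((7+b)*((6*a)+10))*8)+(((7+b)*((6*a)+10))*8))
Apply DISTRIBUTE at LL (target: ((7+b)*((6*a)+10))): ((((7+b)*((6*a)+10))*8)+(((7+b)*((6*a)+10))*8)) -> (((((7+b)*(6*a))+((7+b)*10))*8)+(((7+b)*((6*a)+10))*8))
Apply FACTOR at LL (target: (((7+b)*(6*a))+((7+b)*10))): (((((7+b)*(6*a))+((7+b)*10))*8)+(((7+b)*((6*a)+10))*8)) -> ((((7+b)*((6*a)+10))*8)+(((7+b)*((6*a)+10))*8))
Apply DISTRIBUTE at LL (target: ((7+b)*((6*a)+10))): ((((7+b)*((6*a)+10))*8)+(((7+b)*((6*a)+10))*8)) -> (((((7+b)*(6*a))+((7+b)*10))*8)+(((7+b)*((6*a)+10))*8))
Apply FACTOR at LL (target: (((7+b)*(6*a))+((7+b)*10))): (((((7+b)*(6*a))+((7+b)*10))*8)+(((7+b)*((6*a)+10))*8)) -> ((((7+b)*((6*a)+10))*8)+(((7+b)*((6*a)+10))*8))

Answer: ((((7+b)*((6*a)+10))*8)+(((7+b)*((6*a)+10))*8))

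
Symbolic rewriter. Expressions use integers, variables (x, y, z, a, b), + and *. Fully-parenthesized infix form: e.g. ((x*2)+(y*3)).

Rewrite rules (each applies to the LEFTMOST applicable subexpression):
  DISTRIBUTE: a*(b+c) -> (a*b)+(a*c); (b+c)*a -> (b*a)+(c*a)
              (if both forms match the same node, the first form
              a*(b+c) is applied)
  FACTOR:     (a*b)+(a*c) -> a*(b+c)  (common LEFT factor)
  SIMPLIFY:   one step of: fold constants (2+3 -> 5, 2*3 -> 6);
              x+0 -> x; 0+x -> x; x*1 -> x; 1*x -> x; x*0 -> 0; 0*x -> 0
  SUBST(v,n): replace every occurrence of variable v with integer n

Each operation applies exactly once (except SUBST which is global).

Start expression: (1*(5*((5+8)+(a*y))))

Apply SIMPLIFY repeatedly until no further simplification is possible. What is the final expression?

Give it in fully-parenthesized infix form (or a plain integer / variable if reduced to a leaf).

Start: (1*(5*((5+8)+(a*y))))
Step 1: at root: (1*(5*((5+8)+(a*y)))) -> (5*((5+8)+(a*y))); overall: (1*(5*((5+8)+(a*y)))) -> (5*((5+8)+(a*y)))
Step 2: at RL: (5+8) -> 13; overall: (5*((5+8)+(a*y))) -> (5*(13+(a*y)))
Fixed point: (5*(13+(a*y)))

Answer: (5*(13+(a*y)))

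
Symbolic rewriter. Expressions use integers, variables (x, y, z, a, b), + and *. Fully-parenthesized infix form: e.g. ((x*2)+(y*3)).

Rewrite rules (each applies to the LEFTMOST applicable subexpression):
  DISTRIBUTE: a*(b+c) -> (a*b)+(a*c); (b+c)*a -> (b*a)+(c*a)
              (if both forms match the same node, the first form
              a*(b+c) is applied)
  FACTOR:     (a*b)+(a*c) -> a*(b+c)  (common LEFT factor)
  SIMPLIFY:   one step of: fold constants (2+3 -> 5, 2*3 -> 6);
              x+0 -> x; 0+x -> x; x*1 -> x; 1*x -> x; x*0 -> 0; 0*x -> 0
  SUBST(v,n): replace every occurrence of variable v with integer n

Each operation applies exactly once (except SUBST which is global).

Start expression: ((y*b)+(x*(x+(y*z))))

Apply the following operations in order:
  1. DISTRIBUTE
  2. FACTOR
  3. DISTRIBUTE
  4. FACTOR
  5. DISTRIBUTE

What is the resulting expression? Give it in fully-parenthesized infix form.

Answer: ((y*b)+((x*x)+(x*(y*z))))

Derivation:
Start: ((y*b)+(x*(x+(y*z))))
Apply DISTRIBUTE at R (target: (x*(x+(y*z)))): ((y*b)+(x*(x+(y*z)))) -> ((y*b)+((x*x)+(x*(y*z))))
Apply FACTOR at R (target: ((x*x)+(x*(y*z)))): ((y*b)+((x*x)+(x*(y*z)))) -> ((y*b)+(x*(x+(y*z))))
Apply DISTRIBUTE at R (target: (x*(x+(y*z)))): ((y*b)+(x*(x+(y*z)))) -> ((y*b)+((x*x)+(x*(y*z))))
Apply FACTOR at R (target: ((x*x)+(x*(y*z)))): ((y*b)+((x*x)+(x*(y*z)))) -> ((y*b)+(x*(x+(y*z))))
Apply DISTRIBUTE at R (target: (x*(x+(y*z)))): ((y*b)+(x*(x+(y*z)))) -> ((y*b)+((x*x)+(x*(y*z))))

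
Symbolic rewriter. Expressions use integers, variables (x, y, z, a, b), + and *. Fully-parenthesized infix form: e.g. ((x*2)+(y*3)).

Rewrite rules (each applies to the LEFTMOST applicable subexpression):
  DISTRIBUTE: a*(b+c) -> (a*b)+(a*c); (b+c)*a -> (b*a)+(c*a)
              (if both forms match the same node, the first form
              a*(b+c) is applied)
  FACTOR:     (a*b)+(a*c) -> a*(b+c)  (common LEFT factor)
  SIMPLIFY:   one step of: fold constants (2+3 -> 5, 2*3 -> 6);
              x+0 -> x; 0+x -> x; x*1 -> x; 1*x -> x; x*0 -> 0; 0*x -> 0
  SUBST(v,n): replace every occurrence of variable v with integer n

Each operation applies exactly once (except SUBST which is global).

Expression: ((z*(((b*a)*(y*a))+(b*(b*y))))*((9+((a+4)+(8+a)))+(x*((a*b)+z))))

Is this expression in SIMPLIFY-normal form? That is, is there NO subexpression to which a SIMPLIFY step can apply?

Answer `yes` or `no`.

Answer: yes

Derivation:
Expression: ((z*(((b*a)*(y*a))+(b*(b*y))))*((9+((a+4)+(8+a)))+(x*((a*b)+z))))
Scanning for simplifiable subexpressions (pre-order)...
  at root: ((z*(((b*a)*(y*a))+(b*(b*y))))*((9+((a+4)+(8+a)))+(x*((a*b)+z)))) (not simplifiable)
  at L: (z*(((b*a)*(y*a))+(b*(b*y)))) (not simplifiable)
  at LR: (((b*a)*(y*a))+(b*(b*y))) (not simplifiable)
  at LRL: ((b*a)*(y*a)) (not simplifiable)
  at LRLL: (b*a) (not simplifiable)
  at LRLR: (y*a) (not simplifiable)
  at LRR: (b*(b*y)) (not simplifiable)
  at LRRR: (b*y) (not simplifiable)
  at R: ((9+((a+4)+(8+a)))+(x*((a*b)+z))) (not simplifiable)
  at RL: (9+((a+4)+(8+a))) (not simplifiable)
  at RLR: ((a+4)+(8+a)) (not simplifiable)
  at RLRL: (a+4) (not simplifiable)
  at RLRR: (8+a) (not simplifiable)
  at RR: (x*((a*b)+z)) (not simplifiable)
  at RRR: ((a*b)+z) (not simplifiable)
  at RRRL: (a*b) (not simplifiable)
Result: no simplifiable subexpression found -> normal form.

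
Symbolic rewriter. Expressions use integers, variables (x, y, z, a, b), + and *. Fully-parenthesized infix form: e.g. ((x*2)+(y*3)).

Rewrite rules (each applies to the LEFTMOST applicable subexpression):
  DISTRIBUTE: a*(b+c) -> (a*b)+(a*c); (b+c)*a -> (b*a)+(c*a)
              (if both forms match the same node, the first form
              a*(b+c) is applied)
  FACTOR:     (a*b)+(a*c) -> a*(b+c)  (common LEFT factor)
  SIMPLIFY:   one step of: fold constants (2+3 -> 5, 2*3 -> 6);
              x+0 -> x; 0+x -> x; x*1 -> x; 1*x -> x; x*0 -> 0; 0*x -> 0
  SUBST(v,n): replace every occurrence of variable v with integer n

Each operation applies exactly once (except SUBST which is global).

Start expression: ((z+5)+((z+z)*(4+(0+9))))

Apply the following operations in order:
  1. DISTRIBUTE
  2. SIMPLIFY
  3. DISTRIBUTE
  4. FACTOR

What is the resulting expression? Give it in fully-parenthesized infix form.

Start: ((z+5)+((z+z)*(4+(0+9))))
Apply DISTRIBUTE at R (target: ((z+z)*(4+(0+9)))): ((z+5)+((z+z)*(4+(0+9)))) -> ((z+5)+(((z+z)*4)+((z+z)*(0+9))))
Apply SIMPLIFY at RRR (target: (0+9)): ((z+5)+(((z+z)*4)+((z+z)*(0+9)))) -> ((z+5)+(((z+z)*4)+((z+z)*9)))
Apply DISTRIBUTE at RL (target: ((z+z)*4)): ((z+5)+(((z+z)*4)+((z+z)*9))) -> ((z+5)+(((z*4)+(z*4))+((z+z)*9)))
Apply FACTOR at RL (target: ((z*4)+(z*4))): ((z+5)+(((z*4)+(z*4))+((z+z)*9))) -> ((z+5)+((z*(4+4))+((z+z)*9)))

Answer: ((z+5)+((z*(4+4))+((z+z)*9)))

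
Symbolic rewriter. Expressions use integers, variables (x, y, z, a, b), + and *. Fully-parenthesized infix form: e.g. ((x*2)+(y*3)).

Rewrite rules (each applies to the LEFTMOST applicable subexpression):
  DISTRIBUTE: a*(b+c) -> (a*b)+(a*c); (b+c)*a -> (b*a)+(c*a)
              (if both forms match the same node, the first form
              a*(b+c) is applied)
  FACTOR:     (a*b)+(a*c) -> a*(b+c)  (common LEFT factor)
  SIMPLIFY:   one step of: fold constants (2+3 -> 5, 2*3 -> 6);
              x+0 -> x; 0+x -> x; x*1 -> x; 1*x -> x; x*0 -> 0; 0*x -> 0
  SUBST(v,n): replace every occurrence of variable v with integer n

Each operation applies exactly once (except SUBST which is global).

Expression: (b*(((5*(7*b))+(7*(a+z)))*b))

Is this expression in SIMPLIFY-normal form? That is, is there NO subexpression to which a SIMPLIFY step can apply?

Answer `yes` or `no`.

Answer: yes

Derivation:
Expression: (b*(((5*(7*b))+(7*(a+z)))*b))
Scanning for simplifiable subexpressions (pre-order)...
  at root: (b*(((5*(7*b))+(7*(a+z)))*b)) (not simplifiable)
  at R: (((5*(7*b))+(7*(a+z)))*b) (not simplifiable)
  at RL: ((5*(7*b))+(7*(a+z))) (not simplifiable)
  at RLL: (5*(7*b)) (not simplifiable)
  at RLLR: (7*b) (not simplifiable)
  at RLR: (7*(a+z)) (not simplifiable)
  at RLRR: (a+z) (not simplifiable)
Result: no simplifiable subexpression found -> normal form.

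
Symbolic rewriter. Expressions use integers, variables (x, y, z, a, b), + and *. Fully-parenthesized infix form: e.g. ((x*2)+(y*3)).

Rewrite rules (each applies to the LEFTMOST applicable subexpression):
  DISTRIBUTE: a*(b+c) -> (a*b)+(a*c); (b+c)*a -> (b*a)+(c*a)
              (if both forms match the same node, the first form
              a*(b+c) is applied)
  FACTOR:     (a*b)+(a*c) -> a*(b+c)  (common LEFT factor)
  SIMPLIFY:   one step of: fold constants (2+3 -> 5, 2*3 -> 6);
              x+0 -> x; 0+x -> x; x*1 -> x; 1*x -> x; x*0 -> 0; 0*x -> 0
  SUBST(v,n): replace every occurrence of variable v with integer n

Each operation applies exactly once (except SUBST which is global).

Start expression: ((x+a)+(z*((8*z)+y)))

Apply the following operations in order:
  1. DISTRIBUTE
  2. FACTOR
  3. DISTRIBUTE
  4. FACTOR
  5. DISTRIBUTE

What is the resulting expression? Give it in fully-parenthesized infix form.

Start: ((x+a)+(z*((8*z)+y)))
Apply DISTRIBUTE at R (target: (z*((8*z)+y))): ((x+a)+(z*((8*z)+y))) -> ((x+a)+((z*(8*z))+(z*y)))
Apply FACTOR at R (target: ((z*(8*z))+(z*y))): ((x+a)+((z*(8*z))+(z*y))) -> ((x+a)+(z*((8*z)+y)))
Apply DISTRIBUTE at R (target: (z*((8*z)+y))): ((x+a)+(z*((8*z)+y))) -> ((x+a)+((z*(8*z))+(z*y)))
Apply FACTOR at R (target: ((z*(8*z))+(z*y))): ((x+a)+((z*(8*z))+(z*y))) -> ((x+a)+(z*((8*z)+y)))
Apply DISTRIBUTE at R (target: (z*((8*z)+y))): ((x+a)+(z*((8*z)+y))) -> ((x+a)+((z*(8*z))+(z*y)))

Answer: ((x+a)+((z*(8*z))+(z*y)))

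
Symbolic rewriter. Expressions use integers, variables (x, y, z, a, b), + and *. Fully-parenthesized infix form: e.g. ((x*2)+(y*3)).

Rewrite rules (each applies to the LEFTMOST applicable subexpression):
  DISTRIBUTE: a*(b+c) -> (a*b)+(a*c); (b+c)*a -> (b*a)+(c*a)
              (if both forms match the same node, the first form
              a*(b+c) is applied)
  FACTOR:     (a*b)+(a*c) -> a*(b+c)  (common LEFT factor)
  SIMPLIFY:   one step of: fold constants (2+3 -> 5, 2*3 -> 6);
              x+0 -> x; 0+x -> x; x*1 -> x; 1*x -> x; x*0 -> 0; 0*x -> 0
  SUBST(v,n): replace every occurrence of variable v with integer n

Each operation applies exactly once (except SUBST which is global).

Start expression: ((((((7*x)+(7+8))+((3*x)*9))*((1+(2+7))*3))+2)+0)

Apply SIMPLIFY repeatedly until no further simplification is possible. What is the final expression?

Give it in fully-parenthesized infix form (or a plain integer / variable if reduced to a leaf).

Answer: (((((7*x)+15)+((3*x)*9))*30)+2)

Derivation:
Start: ((((((7*x)+(7+8))+((3*x)*9))*((1+(2+7))*3))+2)+0)
Step 1: at root: ((((((7*x)+(7+8))+((3*x)*9))*((1+(2+7))*3))+2)+0) -> (((((7*x)+(7+8))+((3*x)*9))*((1+(2+7))*3))+2); overall: ((((((7*x)+(7+8))+((3*x)*9))*((1+(2+7))*3))+2)+0) -> (((((7*x)+(7+8))+((3*x)*9))*((1+(2+7))*3))+2)
Step 2: at LLLR: (7+8) -> 15; overall: (((((7*x)+(7+8))+((3*x)*9))*((1+(2+7))*3))+2) -> (((((7*x)+15)+((3*x)*9))*((1+(2+7))*3))+2)
Step 3: at LRLR: (2+7) -> 9; overall: (((((7*x)+15)+((3*x)*9))*((1+(2+7))*3))+2) -> (((((7*x)+15)+((3*x)*9))*((1+9)*3))+2)
Step 4: at LRL: (1+9) -> 10; overall: (((((7*x)+15)+((3*x)*9))*((1+9)*3))+2) -> (((((7*x)+15)+((3*x)*9))*(10*3))+2)
Step 5: at LR: (10*3) -> 30; overall: (((((7*x)+15)+((3*x)*9))*(10*3))+2) -> (((((7*x)+15)+((3*x)*9))*30)+2)
Fixed point: (((((7*x)+15)+((3*x)*9))*30)+2)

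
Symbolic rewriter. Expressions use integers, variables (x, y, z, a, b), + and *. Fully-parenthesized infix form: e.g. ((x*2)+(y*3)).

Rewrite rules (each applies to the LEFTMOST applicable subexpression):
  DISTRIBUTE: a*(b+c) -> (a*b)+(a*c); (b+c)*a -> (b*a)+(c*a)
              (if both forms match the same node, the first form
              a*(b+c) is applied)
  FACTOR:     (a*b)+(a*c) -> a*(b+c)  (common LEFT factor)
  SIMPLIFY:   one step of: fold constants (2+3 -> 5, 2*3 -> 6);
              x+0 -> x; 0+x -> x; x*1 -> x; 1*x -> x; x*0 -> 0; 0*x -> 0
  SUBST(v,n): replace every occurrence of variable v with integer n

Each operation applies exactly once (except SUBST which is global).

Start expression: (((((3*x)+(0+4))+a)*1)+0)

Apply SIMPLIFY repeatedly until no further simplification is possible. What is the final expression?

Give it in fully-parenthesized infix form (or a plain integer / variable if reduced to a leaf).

Start: (((((3*x)+(0+4))+a)*1)+0)
Step 1: at root: (((((3*x)+(0+4))+a)*1)+0) -> ((((3*x)+(0+4))+a)*1); overall: (((((3*x)+(0+4))+a)*1)+0) -> ((((3*x)+(0+4))+a)*1)
Step 2: at root: ((((3*x)+(0+4))+a)*1) -> (((3*x)+(0+4))+a); overall: ((((3*x)+(0+4))+a)*1) -> (((3*x)+(0+4))+a)
Step 3: at LR: (0+4) -> 4; overall: (((3*x)+(0+4))+a) -> (((3*x)+4)+a)
Fixed point: (((3*x)+4)+a)

Answer: (((3*x)+4)+a)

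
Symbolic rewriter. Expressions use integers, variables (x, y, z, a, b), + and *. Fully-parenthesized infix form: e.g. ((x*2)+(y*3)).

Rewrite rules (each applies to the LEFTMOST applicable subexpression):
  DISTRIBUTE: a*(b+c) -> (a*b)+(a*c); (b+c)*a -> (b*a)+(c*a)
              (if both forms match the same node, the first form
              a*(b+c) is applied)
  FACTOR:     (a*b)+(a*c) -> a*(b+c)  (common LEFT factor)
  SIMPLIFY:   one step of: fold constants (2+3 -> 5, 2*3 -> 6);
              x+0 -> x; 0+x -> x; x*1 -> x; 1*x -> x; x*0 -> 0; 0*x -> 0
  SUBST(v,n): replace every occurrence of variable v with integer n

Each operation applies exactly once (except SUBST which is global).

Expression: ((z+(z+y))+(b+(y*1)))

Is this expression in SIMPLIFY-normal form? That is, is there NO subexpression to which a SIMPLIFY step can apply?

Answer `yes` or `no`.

Expression: ((z+(z+y))+(b+(y*1)))
Scanning for simplifiable subexpressions (pre-order)...
  at root: ((z+(z+y))+(b+(y*1))) (not simplifiable)
  at L: (z+(z+y)) (not simplifiable)
  at LR: (z+y) (not simplifiable)
  at R: (b+(y*1)) (not simplifiable)
  at RR: (y*1) (SIMPLIFIABLE)
Found simplifiable subexpr at path RR: (y*1)
One SIMPLIFY step would give: ((z+(z+y))+(b+y))
-> NOT in normal form.

Answer: no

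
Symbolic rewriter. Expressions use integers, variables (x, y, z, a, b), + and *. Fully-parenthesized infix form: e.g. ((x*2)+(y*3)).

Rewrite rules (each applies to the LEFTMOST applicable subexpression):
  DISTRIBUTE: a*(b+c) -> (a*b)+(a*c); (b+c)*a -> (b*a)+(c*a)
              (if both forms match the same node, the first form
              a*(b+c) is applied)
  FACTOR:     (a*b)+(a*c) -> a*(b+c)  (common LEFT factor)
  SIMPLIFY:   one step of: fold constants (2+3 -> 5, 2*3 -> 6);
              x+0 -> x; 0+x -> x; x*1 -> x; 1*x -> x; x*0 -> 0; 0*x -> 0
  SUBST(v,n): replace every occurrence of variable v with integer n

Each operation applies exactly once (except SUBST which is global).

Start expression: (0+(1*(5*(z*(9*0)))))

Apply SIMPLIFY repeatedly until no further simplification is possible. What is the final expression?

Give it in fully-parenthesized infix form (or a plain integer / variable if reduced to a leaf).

Answer: 0

Derivation:
Start: (0+(1*(5*(z*(9*0)))))
Step 1: at root: (0+(1*(5*(z*(9*0))))) -> (1*(5*(z*(9*0)))); overall: (0+(1*(5*(z*(9*0))))) -> (1*(5*(z*(9*0))))
Step 2: at root: (1*(5*(z*(9*0)))) -> (5*(z*(9*0))); overall: (1*(5*(z*(9*0)))) -> (5*(z*(9*0)))
Step 3: at RR: (9*0) -> 0; overall: (5*(z*(9*0))) -> (5*(z*0))
Step 4: at R: (z*0) -> 0; overall: (5*(z*0)) -> (5*0)
Step 5: at root: (5*0) -> 0; overall: (5*0) -> 0
Fixed point: 0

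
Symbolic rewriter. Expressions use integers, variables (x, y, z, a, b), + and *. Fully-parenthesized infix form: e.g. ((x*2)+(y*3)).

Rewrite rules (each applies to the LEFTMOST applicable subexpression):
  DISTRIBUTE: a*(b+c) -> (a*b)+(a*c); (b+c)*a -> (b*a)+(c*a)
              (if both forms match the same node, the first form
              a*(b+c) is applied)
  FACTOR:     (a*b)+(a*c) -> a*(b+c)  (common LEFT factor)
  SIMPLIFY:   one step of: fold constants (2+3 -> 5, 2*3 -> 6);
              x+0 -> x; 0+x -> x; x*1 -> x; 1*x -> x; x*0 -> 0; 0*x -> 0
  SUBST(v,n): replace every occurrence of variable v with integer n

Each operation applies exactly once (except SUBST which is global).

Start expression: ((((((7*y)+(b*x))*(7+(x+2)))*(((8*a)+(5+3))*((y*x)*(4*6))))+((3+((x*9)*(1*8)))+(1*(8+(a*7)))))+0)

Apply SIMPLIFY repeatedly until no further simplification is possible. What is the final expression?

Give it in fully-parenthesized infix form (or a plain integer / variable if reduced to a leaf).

Answer: (((((7*y)+(b*x))*(7+(x+2)))*(((8*a)+8)*((y*x)*24)))+((3+((x*9)*8))+(8+(a*7))))

Derivation:
Start: ((((((7*y)+(b*x))*(7+(x+2)))*(((8*a)+(5+3))*((y*x)*(4*6))))+((3+((x*9)*(1*8)))+(1*(8+(a*7)))))+0)
Step 1: at root: ((((((7*y)+(b*x))*(7+(x+2)))*(((8*a)+(5+3))*((y*x)*(4*6))))+((3+((x*9)*(1*8)))+(1*(8+(a*7)))))+0) -> (((((7*y)+(b*x))*(7+(x+2)))*(((8*a)+(5+3))*((y*x)*(4*6))))+((3+((x*9)*(1*8)))+(1*(8+(a*7))))); overall: ((((((7*y)+(b*x))*(7+(x+2)))*(((8*a)+(5+3))*((y*x)*(4*6))))+((3+((x*9)*(1*8)))+(1*(8+(a*7)))))+0) -> (((((7*y)+(b*x))*(7+(x+2)))*(((8*a)+(5+3))*((y*x)*(4*6))))+((3+((x*9)*(1*8)))+(1*(8+(a*7)))))
Step 2: at LRLR: (5+3) -> 8; overall: (((((7*y)+(b*x))*(7+(x+2)))*(((8*a)+(5+3))*((y*x)*(4*6))))+((3+((x*9)*(1*8)))+(1*(8+(a*7))))) -> (((((7*y)+(b*x))*(7+(x+2)))*(((8*a)+8)*((y*x)*(4*6))))+((3+((x*9)*(1*8)))+(1*(8+(a*7)))))
Step 3: at LRRR: (4*6) -> 24; overall: (((((7*y)+(b*x))*(7+(x+2)))*(((8*a)+8)*((y*x)*(4*6))))+((3+((x*9)*(1*8)))+(1*(8+(a*7))))) -> (((((7*y)+(b*x))*(7+(x+2)))*(((8*a)+8)*((y*x)*24)))+((3+((x*9)*(1*8)))+(1*(8+(a*7)))))
Step 4: at RLRR: (1*8) -> 8; overall: (((((7*y)+(b*x))*(7+(x+2)))*(((8*a)+8)*((y*x)*24)))+((3+((x*9)*(1*8)))+(1*(8+(a*7))))) -> (((((7*y)+(b*x))*(7+(x+2)))*(((8*a)+8)*((y*x)*24)))+((3+((x*9)*8))+(1*(8+(a*7)))))
Step 5: at RR: (1*(8+(a*7))) -> (8+(a*7)); overall: (((((7*y)+(b*x))*(7+(x+2)))*(((8*a)+8)*((y*x)*24)))+((3+((x*9)*8))+(1*(8+(a*7))))) -> (((((7*y)+(b*x))*(7+(x+2)))*(((8*a)+8)*((y*x)*24)))+((3+((x*9)*8))+(8+(a*7))))
Fixed point: (((((7*y)+(b*x))*(7+(x+2)))*(((8*a)+8)*((y*x)*24)))+((3+((x*9)*8))+(8+(a*7))))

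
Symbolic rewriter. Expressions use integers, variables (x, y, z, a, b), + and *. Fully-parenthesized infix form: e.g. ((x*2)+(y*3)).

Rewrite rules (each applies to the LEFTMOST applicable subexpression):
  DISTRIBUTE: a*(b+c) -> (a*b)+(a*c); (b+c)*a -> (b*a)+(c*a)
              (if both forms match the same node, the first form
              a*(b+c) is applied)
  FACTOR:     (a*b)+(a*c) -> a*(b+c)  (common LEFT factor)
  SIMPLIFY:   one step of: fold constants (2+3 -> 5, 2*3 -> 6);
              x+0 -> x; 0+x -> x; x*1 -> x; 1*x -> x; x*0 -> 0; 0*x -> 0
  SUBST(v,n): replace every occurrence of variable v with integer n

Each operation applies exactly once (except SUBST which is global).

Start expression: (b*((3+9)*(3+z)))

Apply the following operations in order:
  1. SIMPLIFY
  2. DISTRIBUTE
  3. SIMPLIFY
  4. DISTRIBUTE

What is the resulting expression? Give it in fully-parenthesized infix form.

Answer: ((b*36)+(b*(12*z)))

Derivation:
Start: (b*((3+9)*(3+z)))
Apply SIMPLIFY at RL (target: (3+9)): (b*((3+9)*(3+z))) -> (b*(12*(3+z)))
Apply DISTRIBUTE at R (target: (12*(3+z))): (b*(12*(3+z))) -> (b*((12*3)+(12*z)))
Apply SIMPLIFY at RL (target: (12*3)): (b*((12*3)+(12*z))) -> (b*(36+(12*z)))
Apply DISTRIBUTE at root (target: (b*(36+(12*z)))): (b*(36+(12*z))) -> ((b*36)+(b*(12*z)))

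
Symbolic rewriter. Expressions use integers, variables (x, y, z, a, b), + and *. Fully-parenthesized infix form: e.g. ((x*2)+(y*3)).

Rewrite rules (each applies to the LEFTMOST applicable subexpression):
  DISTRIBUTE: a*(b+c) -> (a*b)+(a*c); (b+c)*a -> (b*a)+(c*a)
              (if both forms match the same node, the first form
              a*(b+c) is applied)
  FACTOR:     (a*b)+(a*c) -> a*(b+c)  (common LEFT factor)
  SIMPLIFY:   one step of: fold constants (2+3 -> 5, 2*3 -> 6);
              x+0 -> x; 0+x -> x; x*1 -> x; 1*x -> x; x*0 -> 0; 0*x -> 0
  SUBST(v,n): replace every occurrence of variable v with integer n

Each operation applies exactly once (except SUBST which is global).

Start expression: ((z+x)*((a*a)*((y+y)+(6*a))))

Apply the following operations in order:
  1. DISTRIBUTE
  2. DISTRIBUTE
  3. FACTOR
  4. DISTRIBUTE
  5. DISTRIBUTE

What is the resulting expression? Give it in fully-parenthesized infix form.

Answer: (((z*((a*a)*(y+y)))+(z*((a*a)*(6*a))))+(x*((a*a)*((y+y)+(6*a)))))

Derivation:
Start: ((z+x)*((a*a)*((y+y)+(6*a))))
Apply DISTRIBUTE at root (target: ((z+x)*((a*a)*((y+y)+(6*a))))): ((z+x)*((a*a)*((y+y)+(6*a)))) -> ((z*((a*a)*((y+y)+(6*a))))+(x*((a*a)*((y+y)+(6*a)))))
Apply DISTRIBUTE at LR (target: ((a*a)*((y+y)+(6*a)))): ((z*((a*a)*((y+y)+(6*a))))+(x*((a*a)*((y+y)+(6*a))))) -> ((z*(((a*a)*(y+y))+((a*a)*(6*a))))+(x*((a*a)*((y+y)+(6*a)))))
Apply FACTOR at LR (target: (((a*a)*(y+y))+((a*a)*(6*a)))): ((z*(((a*a)*(y+y))+((a*a)*(6*a))))+(x*((a*a)*((y+y)+(6*a))))) -> ((z*((a*a)*((y+y)+(6*a))))+(x*((a*a)*((y+y)+(6*a)))))
Apply DISTRIBUTE at LR (target: ((a*a)*((y+y)+(6*a)))): ((z*((a*a)*((y+y)+(6*a))))+(x*((a*a)*((y+y)+(6*a))))) -> ((z*(((a*a)*(y+y))+((a*a)*(6*a))))+(x*((a*a)*((y+y)+(6*a)))))
Apply DISTRIBUTE at L (target: (z*(((a*a)*(y+y))+((a*a)*(6*a))))): ((z*(((a*a)*(y+y))+((a*a)*(6*a))))+(x*((a*a)*((y+y)+(6*a))))) -> (((z*((a*a)*(y+y)))+(z*((a*a)*(6*a))))+(x*((a*a)*((y+y)+(6*a)))))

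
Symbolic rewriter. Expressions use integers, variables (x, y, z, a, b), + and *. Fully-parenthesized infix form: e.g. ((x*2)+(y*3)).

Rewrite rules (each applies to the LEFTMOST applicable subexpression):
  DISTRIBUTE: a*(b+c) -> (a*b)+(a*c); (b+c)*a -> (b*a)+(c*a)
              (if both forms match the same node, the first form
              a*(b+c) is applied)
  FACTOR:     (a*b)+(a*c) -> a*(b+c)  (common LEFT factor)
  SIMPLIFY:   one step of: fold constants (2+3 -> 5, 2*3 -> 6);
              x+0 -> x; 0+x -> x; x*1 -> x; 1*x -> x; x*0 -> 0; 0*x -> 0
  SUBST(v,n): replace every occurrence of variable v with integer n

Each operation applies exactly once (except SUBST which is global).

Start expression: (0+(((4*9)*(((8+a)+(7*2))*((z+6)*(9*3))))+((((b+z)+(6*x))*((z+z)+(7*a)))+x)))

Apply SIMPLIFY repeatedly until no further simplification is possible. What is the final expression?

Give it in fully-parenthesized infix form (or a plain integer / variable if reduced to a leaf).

Answer: ((36*(((8+a)+14)*((z+6)*27)))+((((b+z)+(6*x))*((z+z)+(7*a)))+x))

Derivation:
Start: (0+(((4*9)*(((8+a)+(7*2))*((z+6)*(9*3))))+((((b+z)+(6*x))*((z+z)+(7*a)))+x)))
Step 1: at root: (0+(((4*9)*(((8+a)+(7*2))*((z+6)*(9*3))))+((((b+z)+(6*x))*((z+z)+(7*a)))+x))) -> (((4*9)*(((8+a)+(7*2))*((z+6)*(9*3))))+((((b+z)+(6*x))*((z+z)+(7*a)))+x)); overall: (0+(((4*9)*(((8+a)+(7*2))*((z+6)*(9*3))))+((((b+z)+(6*x))*((z+z)+(7*a)))+x))) -> (((4*9)*(((8+a)+(7*2))*((z+6)*(9*3))))+((((b+z)+(6*x))*((z+z)+(7*a)))+x))
Step 2: at LL: (4*9) -> 36; overall: (((4*9)*(((8+a)+(7*2))*((z+6)*(9*3))))+((((b+z)+(6*x))*((z+z)+(7*a)))+x)) -> ((36*(((8+a)+(7*2))*((z+6)*(9*3))))+((((b+z)+(6*x))*((z+z)+(7*a)))+x))
Step 3: at LRLR: (7*2) -> 14; overall: ((36*(((8+a)+(7*2))*((z+6)*(9*3))))+((((b+z)+(6*x))*((z+z)+(7*a)))+x)) -> ((36*(((8+a)+14)*((z+6)*(9*3))))+((((b+z)+(6*x))*((z+z)+(7*a)))+x))
Step 4: at LRRR: (9*3) -> 27; overall: ((36*(((8+a)+14)*((z+6)*(9*3))))+((((b+z)+(6*x))*((z+z)+(7*a)))+x)) -> ((36*(((8+a)+14)*((z+6)*27)))+((((b+z)+(6*x))*((z+z)+(7*a)))+x))
Fixed point: ((36*(((8+a)+14)*((z+6)*27)))+((((b+z)+(6*x))*((z+z)+(7*a)))+x))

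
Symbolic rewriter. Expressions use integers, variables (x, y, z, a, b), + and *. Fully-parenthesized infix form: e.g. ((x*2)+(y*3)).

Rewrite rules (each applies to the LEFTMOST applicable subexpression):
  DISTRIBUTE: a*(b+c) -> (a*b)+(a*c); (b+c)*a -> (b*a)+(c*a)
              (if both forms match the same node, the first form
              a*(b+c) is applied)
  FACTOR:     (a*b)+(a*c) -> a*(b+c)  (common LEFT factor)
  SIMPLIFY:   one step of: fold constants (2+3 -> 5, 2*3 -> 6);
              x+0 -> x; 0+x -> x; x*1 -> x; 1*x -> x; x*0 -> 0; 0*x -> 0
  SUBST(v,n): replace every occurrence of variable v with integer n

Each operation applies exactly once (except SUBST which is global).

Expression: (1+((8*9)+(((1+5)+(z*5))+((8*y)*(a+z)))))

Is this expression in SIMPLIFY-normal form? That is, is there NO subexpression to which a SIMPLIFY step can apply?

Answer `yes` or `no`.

Expression: (1+((8*9)+(((1+5)+(z*5))+((8*y)*(a+z)))))
Scanning for simplifiable subexpressions (pre-order)...
  at root: (1+((8*9)+(((1+5)+(z*5))+((8*y)*(a+z))))) (not simplifiable)
  at R: ((8*9)+(((1+5)+(z*5))+((8*y)*(a+z)))) (not simplifiable)
  at RL: (8*9) (SIMPLIFIABLE)
  at RR: (((1+5)+(z*5))+((8*y)*(a+z))) (not simplifiable)
  at RRL: ((1+5)+(z*5)) (not simplifiable)
  at RRLL: (1+5) (SIMPLIFIABLE)
  at RRLR: (z*5) (not simplifiable)
  at RRR: ((8*y)*(a+z)) (not simplifiable)
  at RRRL: (8*y) (not simplifiable)
  at RRRR: (a+z) (not simplifiable)
Found simplifiable subexpr at path RL: (8*9)
One SIMPLIFY step would give: (1+(72+(((1+5)+(z*5))+((8*y)*(a+z)))))
-> NOT in normal form.

Answer: no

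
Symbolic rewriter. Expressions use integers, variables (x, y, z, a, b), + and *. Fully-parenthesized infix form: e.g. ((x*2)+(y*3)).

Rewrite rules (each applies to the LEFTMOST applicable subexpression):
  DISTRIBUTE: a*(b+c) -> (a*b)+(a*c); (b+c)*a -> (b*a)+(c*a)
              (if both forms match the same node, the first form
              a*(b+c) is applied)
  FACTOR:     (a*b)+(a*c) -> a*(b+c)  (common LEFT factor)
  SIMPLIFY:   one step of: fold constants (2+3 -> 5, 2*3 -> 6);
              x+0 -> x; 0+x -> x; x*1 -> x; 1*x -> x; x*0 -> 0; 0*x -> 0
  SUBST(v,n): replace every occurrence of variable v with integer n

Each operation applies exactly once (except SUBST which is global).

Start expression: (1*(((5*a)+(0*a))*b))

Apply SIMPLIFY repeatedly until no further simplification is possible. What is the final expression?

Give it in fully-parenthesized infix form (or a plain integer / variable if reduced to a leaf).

Answer: ((5*a)*b)

Derivation:
Start: (1*(((5*a)+(0*a))*b))
Step 1: at root: (1*(((5*a)+(0*a))*b)) -> (((5*a)+(0*a))*b); overall: (1*(((5*a)+(0*a))*b)) -> (((5*a)+(0*a))*b)
Step 2: at LR: (0*a) -> 0; overall: (((5*a)+(0*a))*b) -> (((5*a)+0)*b)
Step 3: at L: ((5*a)+0) -> (5*a); overall: (((5*a)+0)*b) -> ((5*a)*b)
Fixed point: ((5*a)*b)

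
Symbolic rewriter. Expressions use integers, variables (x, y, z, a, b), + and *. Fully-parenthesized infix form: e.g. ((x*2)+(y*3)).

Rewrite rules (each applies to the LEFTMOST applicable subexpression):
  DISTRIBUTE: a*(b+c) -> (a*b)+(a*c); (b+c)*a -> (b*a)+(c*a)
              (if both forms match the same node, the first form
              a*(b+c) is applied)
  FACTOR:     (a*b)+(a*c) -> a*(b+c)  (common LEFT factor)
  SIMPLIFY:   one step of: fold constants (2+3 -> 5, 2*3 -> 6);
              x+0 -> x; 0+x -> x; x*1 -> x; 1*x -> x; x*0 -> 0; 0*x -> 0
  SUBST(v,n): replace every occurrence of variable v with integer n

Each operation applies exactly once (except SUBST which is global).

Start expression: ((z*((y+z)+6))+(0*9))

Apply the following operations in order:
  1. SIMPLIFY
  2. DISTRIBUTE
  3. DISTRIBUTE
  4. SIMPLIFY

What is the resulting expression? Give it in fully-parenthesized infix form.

Start: ((z*((y+z)+6))+(0*9))
Apply SIMPLIFY at R (target: (0*9)): ((z*((y+z)+6))+(0*9)) -> ((z*((y+z)+6))+0)
Apply DISTRIBUTE at L (target: (z*((y+z)+6))): ((z*((y+z)+6))+0) -> (((z*(y+z))+(z*6))+0)
Apply DISTRIBUTE at LL (target: (z*(y+z))): (((z*(y+z))+(z*6))+0) -> ((((z*y)+(z*z))+(z*6))+0)
Apply SIMPLIFY at root (target: ((((z*y)+(z*z))+(z*6))+0)): ((((z*y)+(z*z))+(z*6))+0) -> (((z*y)+(z*z))+(z*6))

Answer: (((z*y)+(z*z))+(z*6))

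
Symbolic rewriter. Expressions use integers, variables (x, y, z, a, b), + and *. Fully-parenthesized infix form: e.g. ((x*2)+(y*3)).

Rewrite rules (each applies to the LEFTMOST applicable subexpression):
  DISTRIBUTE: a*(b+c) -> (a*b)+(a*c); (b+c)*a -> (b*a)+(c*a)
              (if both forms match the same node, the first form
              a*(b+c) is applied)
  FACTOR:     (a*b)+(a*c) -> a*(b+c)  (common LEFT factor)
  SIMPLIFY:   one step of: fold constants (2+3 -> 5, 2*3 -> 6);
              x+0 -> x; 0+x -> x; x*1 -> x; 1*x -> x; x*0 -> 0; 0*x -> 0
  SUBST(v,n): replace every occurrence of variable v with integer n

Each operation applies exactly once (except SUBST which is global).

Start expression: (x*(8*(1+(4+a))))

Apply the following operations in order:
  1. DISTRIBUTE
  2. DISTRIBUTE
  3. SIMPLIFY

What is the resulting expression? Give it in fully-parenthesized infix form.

Start: (x*(8*(1+(4+a))))
Apply DISTRIBUTE at R (target: (8*(1+(4+a)))): (x*(8*(1+(4+a)))) -> (x*((8*1)+(8*(4+a))))
Apply DISTRIBUTE at root (target: (x*((8*1)+(8*(4+a))))): (x*((8*1)+(8*(4+a)))) -> ((x*(8*1))+(x*(8*(4+a))))
Apply SIMPLIFY at LR (target: (8*1)): ((x*(8*1))+(x*(8*(4+a)))) -> ((x*8)+(x*(8*(4+a))))

Answer: ((x*8)+(x*(8*(4+a))))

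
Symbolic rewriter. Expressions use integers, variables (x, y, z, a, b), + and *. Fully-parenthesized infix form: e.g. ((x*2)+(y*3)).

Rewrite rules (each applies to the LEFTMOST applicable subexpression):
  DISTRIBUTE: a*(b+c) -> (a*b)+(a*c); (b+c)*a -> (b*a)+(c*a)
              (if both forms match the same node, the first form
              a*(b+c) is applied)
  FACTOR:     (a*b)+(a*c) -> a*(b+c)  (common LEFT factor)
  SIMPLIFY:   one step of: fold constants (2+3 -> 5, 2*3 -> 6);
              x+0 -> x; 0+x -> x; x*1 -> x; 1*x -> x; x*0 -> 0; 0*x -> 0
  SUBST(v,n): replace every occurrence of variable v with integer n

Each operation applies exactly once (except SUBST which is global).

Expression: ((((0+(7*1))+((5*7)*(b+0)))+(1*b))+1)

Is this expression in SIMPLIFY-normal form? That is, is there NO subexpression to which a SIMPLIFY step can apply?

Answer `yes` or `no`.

Expression: ((((0+(7*1))+((5*7)*(b+0)))+(1*b))+1)
Scanning for simplifiable subexpressions (pre-order)...
  at root: ((((0+(7*1))+((5*7)*(b+0)))+(1*b))+1) (not simplifiable)
  at L: (((0+(7*1))+((5*7)*(b+0)))+(1*b)) (not simplifiable)
  at LL: ((0+(7*1))+((5*7)*(b+0))) (not simplifiable)
  at LLL: (0+(7*1)) (SIMPLIFIABLE)
  at LLLR: (7*1) (SIMPLIFIABLE)
  at LLR: ((5*7)*(b+0)) (not simplifiable)
  at LLRL: (5*7) (SIMPLIFIABLE)
  at LLRR: (b+0) (SIMPLIFIABLE)
  at LR: (1*b) (SIMPLIFIABLE)
Found simplifiable subexpr at path LLL: (0+(7*1))
One SIMPLIFY step would give: ((((7*1)+((5*7)*(b+0)))+(1*b))+1)
-> NOT in normal form.

Answer: no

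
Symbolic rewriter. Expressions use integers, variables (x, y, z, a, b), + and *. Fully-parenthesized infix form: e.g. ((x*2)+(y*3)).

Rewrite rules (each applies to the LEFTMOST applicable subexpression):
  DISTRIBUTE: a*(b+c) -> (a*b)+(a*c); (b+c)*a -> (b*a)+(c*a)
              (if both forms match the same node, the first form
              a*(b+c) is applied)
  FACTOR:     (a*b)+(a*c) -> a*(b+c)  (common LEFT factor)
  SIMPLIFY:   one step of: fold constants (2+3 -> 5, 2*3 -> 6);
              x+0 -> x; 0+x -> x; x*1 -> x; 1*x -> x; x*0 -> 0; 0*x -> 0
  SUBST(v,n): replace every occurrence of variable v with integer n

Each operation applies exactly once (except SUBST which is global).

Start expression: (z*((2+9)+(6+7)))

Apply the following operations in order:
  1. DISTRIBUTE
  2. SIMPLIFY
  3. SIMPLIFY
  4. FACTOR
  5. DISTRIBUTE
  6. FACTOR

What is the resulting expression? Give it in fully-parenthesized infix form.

Answer: (z*(11+13))

Derivation:
Start: (z*((2+9)+(6+7)))
Apply DISTRIBUTE at root (target: (z*((2+9)+(6+7)))): (z*((2+9)+(6+7))) -> ((z*(2+9))+(z*(6+7)))
Apply SIMPLIFY at LR (target: (2+9)): ((z*(2+9))+(z*(6+7))) -> ((z*11)+(z*(6+7)))
Apply SIMPLIFY at RR (target: (6+7)): ((z*11)+(z*(6+7))) -> ((z*11)+(z*13))
Apply FACTOR at root (target: ((z*11)+(z*13))): ((z*11)+(z*13)) -> (z*(11+13))
Apply DISTRIBUTE at root (target: (z*(11+13))): (z*(11+13)) -> ((z*11)+(z*13))
Apply FACTOR at root (target: ((z*11)+(z*13))): ((z*11)+(z*13)) -> (z*(11+13))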